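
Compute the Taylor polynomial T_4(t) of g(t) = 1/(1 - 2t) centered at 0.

16*t^4 + 8*t^3 + 4*t^2 + 2*t + 1

Differentiate repeatedly and evaluate at the center.
g(0) = 1
g′(0) = 2
g′′(0) = 8
g′′′(0) = 48
g^(4)(0) = 384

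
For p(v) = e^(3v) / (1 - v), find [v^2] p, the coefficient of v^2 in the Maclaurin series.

Expand each factor separately, then convolve coefficients.
p(0) = 1
p′(0) = 4
p′′(0) = 17
The Taylor polynomial is Σ p^(k)(0)/k! · v^k.

17/2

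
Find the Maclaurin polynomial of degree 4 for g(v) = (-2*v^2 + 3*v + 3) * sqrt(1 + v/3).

Distribute the polynomial across the series and collect like powers.
g(0) = 3
g′(0) = 7/2
g′′(0) = -37/12
g′′′(0) = -53/24
g^(4)(0) = 115/144
Then c_k = g^(k)(0)/k! gives each Taylor coefficient.

115*v^4/3456 - 53*v^3/144 - 37*v^2/24 + 7*v/2 + 3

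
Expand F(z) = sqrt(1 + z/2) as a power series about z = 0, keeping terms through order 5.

7*z^5/8192 - 5*z^4/2048 + z^3/128 - z^2/32 + z/4 + 1

F(0) = 1
F′(0) = 1/4
F′′(0) = -1/16
F′′′(0) = 3/64
F^(4)(0) = -15/256
F^(5)(0) = 105/1024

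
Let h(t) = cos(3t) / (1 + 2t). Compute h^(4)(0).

33

Expand each factor separately, then convolve coefficients.
The coefficient of t^4 in the expansion is 11/8, so h^(4)(0) = 4! * (11/8) = 33.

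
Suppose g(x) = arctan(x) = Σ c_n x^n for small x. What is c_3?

-1/3

g(0) = 0
g′(0) = 1
g′′(0) = 0
g′′′(0) = -2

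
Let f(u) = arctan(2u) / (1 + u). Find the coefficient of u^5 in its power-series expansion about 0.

Multiply the two series term by term and collect like powers.
f(0) = 0
f′(0) = 2
f′′(0) = -4
f′′′(0) = -4
f^(4)(0) = 16
f^(5)(0) = 688

86/15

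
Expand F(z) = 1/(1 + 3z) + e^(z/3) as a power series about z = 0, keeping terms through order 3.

-4373*z^3/162 + 163*z^2/18 - 8*z/3 + 2

Expand each term separately and add.
F(0) = 2
F′(0) = -8/3
F′′(0) = 163/9
F′′′(0) = -4373/27
The Taylor polynomial is Σ F^(k)(0)/k! · z^k.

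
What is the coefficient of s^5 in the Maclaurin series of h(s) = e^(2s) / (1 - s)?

109/15

Multiply the numerator's expansion by the denominator's geometric series.
h(0) = 1
h′(0) = 3
h′′(0) = 10
h′′′(0) = 38
h^(4)(0) = 168
h^(5)(0) = 872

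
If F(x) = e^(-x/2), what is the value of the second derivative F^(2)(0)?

Differentiate repeatedly and evaluate at the center.
The coefficient of x^2 in the expansion is 1/8, so F′′(0) = 2! * (1/8) = 1/4.

1/4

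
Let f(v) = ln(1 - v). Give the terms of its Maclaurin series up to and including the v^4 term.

-v^4/4 - v^3/3 - v^2/2 - v

f(0) = 0
f′(0) = -1
f′′(0) = -1
f′′′(0) = -2
f^(4)(0) = -6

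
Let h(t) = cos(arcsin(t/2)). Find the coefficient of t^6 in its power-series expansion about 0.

Substitute the inner expansion into the outer series and collect powers.

-1/1024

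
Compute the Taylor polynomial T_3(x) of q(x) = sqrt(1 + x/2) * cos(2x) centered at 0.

Take the Cauchy product of the two expansions.
q(0) = 1
q′(0) = 1/4
q′′(0) = -65/16
q′′′(0) = -189/64

-63*x^3/128 - 65*x^2/32 + x/4 + 1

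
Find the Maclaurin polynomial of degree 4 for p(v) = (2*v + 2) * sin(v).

Distribute the polynomial across the series and collect like powers.
p(0) = 0
p′(0) = 2
p′′(0) = 4
p′′′(0) = -2
p^(4)(0) = -8

-v^4/3 - v^3/3 + 2*v^2 + 2*v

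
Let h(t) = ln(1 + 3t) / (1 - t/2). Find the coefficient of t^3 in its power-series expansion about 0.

15/2

Expand each factor separately, then convolve coefficients.
h(0) = 0
h′(0) = 3
h′′(0) = -6
h′′′(0) = 45
Dividing each by k! gives the coefficients c_0, ..., c_3.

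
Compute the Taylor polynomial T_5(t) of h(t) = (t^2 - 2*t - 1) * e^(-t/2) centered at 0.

-33*t^5/1280 + 21*t^4/128 - 35*t^3/48 + 15*t^2/8 - 3*t/2 - 1

Distribute the polynomial across the series and collect like powers.
[t^0] = -1;  [t^1] = -3/2;  [t^2] = 15/8;  [t^3] = -35/48;  [t^4] = 21/128;  [t^5] = -33/1280.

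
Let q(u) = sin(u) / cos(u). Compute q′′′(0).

2

Invert the denominator's series and multiply.
The coefficient of u^3 in the expansion is 1/3, so q′′′(0) = 3! * (1/3) = 2.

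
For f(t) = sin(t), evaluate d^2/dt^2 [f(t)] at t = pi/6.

-1/2

From the series, [(t - pi/6)^2] f = -1/4; multiply by 2! = 2 to get -1/2.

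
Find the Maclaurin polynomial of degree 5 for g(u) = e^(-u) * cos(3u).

-79*u^5/30 + 7*u^4/6 + 13*u^3/3 - 4*u^2 - u + 1

Expand each factor separately, then convolve coefficients.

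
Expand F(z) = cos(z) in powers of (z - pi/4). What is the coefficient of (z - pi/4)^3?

sqrt(2)/12

F(pi/4) = sqrt(2)/2
F′(pi/4) = -sqrt(2)/2
F′′(pi/4) = -sqrt(2)/2
F′′′(pi/4) = sqrt(2)/2
Then c_k = F^(k)(pi/4)/k! gives each Taylor coefficient.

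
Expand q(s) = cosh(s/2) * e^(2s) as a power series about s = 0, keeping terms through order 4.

Expand each factor separately, then convolve coefficients.

353*s^4/384 + 19*s^3/12 + 17*s^2/8 + 2*s + 1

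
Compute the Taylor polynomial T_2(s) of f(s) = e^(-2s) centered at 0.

2*s^2 - 2*s + 1

f(0) = 1
f′(0) = -2
f′′(0) = 4
Dividing each by k! gives the coefficients c_0, ..., c_2.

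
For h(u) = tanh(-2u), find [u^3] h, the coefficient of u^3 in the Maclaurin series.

8/3

h(0) = 0
h′(0) = -2
h′′(0) = 0
h′′′(0) = 16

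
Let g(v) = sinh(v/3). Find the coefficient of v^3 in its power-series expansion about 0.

1/162

Compute the successive derivatives at the expansion point and divide by k!.
g(0) = 0
g′(0) = 1/3
g′′(0) = 0
g′′′(0) = 1/27
Then c_k = g^(k)(0)/k! gives each Taylor coefficient.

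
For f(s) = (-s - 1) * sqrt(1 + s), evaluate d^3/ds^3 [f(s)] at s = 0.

3/8

Multiply each power in the prefactor through the base expansion.
The coefficient of s^3 in the expansion is 1/16, so f′′′(0) = 3! * (1/16) = 3/8.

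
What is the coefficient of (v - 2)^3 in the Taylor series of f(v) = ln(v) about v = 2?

1/24

f(2) = ln(2)
f′(2) = 1/2
f′′(2) = -1/4
f′′′(2) = 1/4
So c_3 = f′′′(2)/3! = 1/24.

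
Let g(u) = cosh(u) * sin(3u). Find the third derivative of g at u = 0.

Expand each factor separately, then convolve coefficients.
The coefficient of u^3 in the expansion is -3, so g′′′(0) = 3! * (-3) = -18.

-18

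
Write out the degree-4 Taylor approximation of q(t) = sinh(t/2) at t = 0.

t^3/48 + t/2

Apply the Taylor formula c_k = f^(k)(a)/k!.
q(0) = 0
q′(0) = 1/2
q′′(0) = 0
q′′′(0) = 1/8
q^(4)(0) = 0
Then c_k = q^(k)(0)/k! gives each Taylor coefficient.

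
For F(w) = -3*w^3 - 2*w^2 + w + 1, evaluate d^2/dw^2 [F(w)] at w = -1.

The coefficient of (w + 1)^2 in the expansion is 7, so F′′(-1) = 2! * (7) = 14.

14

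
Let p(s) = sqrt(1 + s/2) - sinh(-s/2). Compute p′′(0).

Expand each term separately and add.
From the series, [s^2] p = -1/32; multiply by 2! = 2 to get -1/16.

-1/16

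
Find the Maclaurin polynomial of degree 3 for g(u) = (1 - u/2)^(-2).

Use the known series and substitute for the argument.
g(0) = 1
g′(0) = 1
g′′(0) = 3/2
g′′′(0) = 3

u^3/2 + 3*u^2/4 + u + 1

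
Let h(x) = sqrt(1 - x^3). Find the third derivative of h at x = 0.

The coefficient of x^3 in the expansion is -1/2, so h′′′(0) = 3! * (-1/2) = -3.

-3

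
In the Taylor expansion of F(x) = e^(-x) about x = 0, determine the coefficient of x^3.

Compute the successive derivatives at the expansion point and divide by k!.
[x^0] = 1;  [x^1] = -1;  [x^2] = 1/2;  [x^3] = -1/6.
So c_3 = F′′′(0)/3! = -1/6.

-1/6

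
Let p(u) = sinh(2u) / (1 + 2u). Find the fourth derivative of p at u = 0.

-448

Expand each factor separately, then convolve coefficients.
From the series, [u^4] p = -56/3; multiply by 4! = 24 to get -448.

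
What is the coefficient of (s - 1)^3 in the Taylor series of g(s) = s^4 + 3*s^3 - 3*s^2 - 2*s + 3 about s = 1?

7

g(1) = 2
g′(1) = 5
g′′(1) = 24
g′′′(1) = 42
So c_3 = g′′′(1)/3! = 7.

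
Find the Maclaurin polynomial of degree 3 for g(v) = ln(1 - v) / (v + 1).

Use 1/(1 - r) = Σ r^k on the denominator, then take the Cauchy product.
g(0) = 0
g′(0) = -1
g′′(0) = 1
g′′′(0) = -5

-5*v^3/6 + v^2/2 - v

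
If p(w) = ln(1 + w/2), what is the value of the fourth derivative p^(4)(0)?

-3/8

The coefficient of w^4 in the expansion is -1/64, so p^(4)(0) = 4! * (-1/64) = -3/8.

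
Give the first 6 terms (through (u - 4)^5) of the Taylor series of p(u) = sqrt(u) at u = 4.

7*(u - 4)^5/131072 - 5*(u - 4)^4/16384 + (u - 4)^3/512 - (u - 4)^2/64 + (u - 4)/4 + 2

Use the known series and substitute for the argument.
p(4) = 2
p′(4) = 1/4
p′′(4) = -1/32
p′′′(4) = 3/256
p^(4)(4) = -15/2048
p^(5)(4) = 105/16384
Dividing each by k! gives the coefficients c_0, ..., c_5.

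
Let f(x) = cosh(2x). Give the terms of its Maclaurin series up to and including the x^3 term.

2*x^2 + 1

f(0) = 1
f′(0) = 0
f′′(0) = 4
f′′′(0) = 0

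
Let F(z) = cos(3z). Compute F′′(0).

The coefficient of z^2 in the expansion is -9/2, so F′′(0) = 2! * (-9/2) = -9.

-9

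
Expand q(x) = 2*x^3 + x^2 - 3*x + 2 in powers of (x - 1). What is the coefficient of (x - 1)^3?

q(1) = 2
q′(1) = 5
q′′(1) = 14
q′′′(1) = 12
So c_3 = q′′′(1)/3! = 2.

2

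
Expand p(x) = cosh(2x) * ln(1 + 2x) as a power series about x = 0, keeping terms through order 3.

20*x^3/3 - 2*x^2 + 2*x

Write out both Maclaurin series and multiply, keeping only the needed powers.
p(0) = 0
p′(0) = 2
p′′(0) = -4
p′′′(0) = 40
The Taylor polynomial is Σ p^(k)(0)/k! · x^k.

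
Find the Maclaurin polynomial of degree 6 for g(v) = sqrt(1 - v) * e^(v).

Expand each factor separately, then convolve coefficients.
g(0) = 1
g′(0) = 1/2
g′′(0) = -1/4
g′′′(0) = -13/8
g^(4)(0) = -79/16
g^(5)(0) = -503/32
g^(6)(0) = -3953/64
The Taylor polynomial is Σ g^(k)(0)/k! · v^k.

-3953*v^6/46080 - 503*v^5/3840 - 79*v^4/384 - 13*v^3/48 - v^2/8 + v/2 + 1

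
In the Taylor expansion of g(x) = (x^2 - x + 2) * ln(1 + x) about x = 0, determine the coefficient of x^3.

Shift and add copies of the series according to the polynomial's terms.
g(0) = 0
g′(0) = 2
g′′(0) = -4
g′′′(0) = 13
So c_3 = g′′′(0)/3! = 13/6.

13/6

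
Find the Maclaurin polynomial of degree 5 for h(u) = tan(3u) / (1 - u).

Multiply the two series term by term and collect like powers.
[u^0] = 0;  [u^1] = 3;  [u^2] = 3;  [u^3] = 12;  [u^4] = 12;  [u^5] = 222/5.

222*u^5/5 + 12*u^4 + 12*u^3 + 3*u^2 + 3*u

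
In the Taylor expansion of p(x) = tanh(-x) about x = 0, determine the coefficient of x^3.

1/3

Compute the successive derivatives at the expansion point and divide by k!.
p(0) = 0
p′(0) = -1
p′′(0) = 0
p′′′(0) = 2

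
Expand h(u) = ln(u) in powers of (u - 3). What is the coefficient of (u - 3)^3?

Apply the Taylor formula c_k = f^(k)(a)/k!.
h(3) = ln(3)
h′(3) = 1/3
h′′(3) = -1/9
h′′′(3) = 2/27
Dividing each by k! gives the coefficients c_0, ..., c_3.

1/81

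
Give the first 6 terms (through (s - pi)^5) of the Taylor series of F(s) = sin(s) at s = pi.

Apply the Taylor formula c_k = f^(k)(a)/k!.
F(pi) = 0
F′(pi) = -1
F′′(pi) = 0
F′′′(pi) = 1
F^(4)(pi) = 0
F^(5)(pi) = -1

-(s - pi)^5/120 + (s - pi)^3/6 - (s - pi)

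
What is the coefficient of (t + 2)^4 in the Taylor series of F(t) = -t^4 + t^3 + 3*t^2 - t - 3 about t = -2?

F(-2) = -13
F′(-2) = 31
F′′(-2) = -54
F′′′(-2) = 54
F^(4)(-2) = -24

-1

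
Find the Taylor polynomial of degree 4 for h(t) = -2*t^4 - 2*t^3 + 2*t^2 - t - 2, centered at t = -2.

Differentiate repeatedly and evaluate at the center.

-2*(t + 2)^4 + 14*(t + 2)^3 - 34*(t + 2)^2 + 31*(t + 2) - 8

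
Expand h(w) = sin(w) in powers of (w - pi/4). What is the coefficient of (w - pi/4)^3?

[(w - pi/4)^0] = sqrt(2)/2;  [(w - pi/4)^1] = sqrt(2)/2;  [(w - pi/4)^2] = -sqrt(2)/4;  [(w - pi/4)^3] = -sqrt(2)/12.
So c_3 = h′′′(pi/4)/3! = -sqrt(2)/12.

-sqrt(2)/12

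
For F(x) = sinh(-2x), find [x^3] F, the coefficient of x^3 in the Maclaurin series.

-4/3

F(0) = 0
F′(0) = -2
F′′(0) = 0
F′′′(0) = -8
So c_3 = F′′′(0)/3! = -4/3.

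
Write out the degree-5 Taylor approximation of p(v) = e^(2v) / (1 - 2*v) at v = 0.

1304*v^5/15 + 130*v^4/3 + 64*v^3/3 + 10*v^2 + 4*v + 1

Multiply the numerator's expansion by the denominator's geometric series.
p(0) = 1
p′(0) = 4
p′′(0) = 20
p′′′(0) = 128
p^(4)(0) = 1040
p^(5)(0) = 10432
Then c_k = p^(k)(0)/k! gives each Taylor coefficient.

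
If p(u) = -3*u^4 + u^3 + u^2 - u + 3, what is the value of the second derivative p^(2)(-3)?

From the series, [(u + 3)^2] p = -170; multiply by 2! = 2 to get -340.

-340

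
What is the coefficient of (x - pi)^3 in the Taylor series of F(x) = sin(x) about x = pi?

F(pi) = 0
F′(pi) = -1
F′′(pi) = 0
F′′′(pi) = 1

1/6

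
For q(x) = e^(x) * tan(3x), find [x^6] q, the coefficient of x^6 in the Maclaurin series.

Write out both Maclaurin series and multiply, keeping only the needed powers.
q(0) = 0
q′(0) = 3
q′′(0) = 6
q′′′(0) = 63
q^(4)(0) = 228
q^(5)(0) = 4443
q^(6)(0) = 24426
The Taylor polynomial is Σ q^(k)(0)/k! · x^k.

1357/40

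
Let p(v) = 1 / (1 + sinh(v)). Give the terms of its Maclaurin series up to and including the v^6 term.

Write 1/(1+u) = 1 - u + u^2 - u^3 + ... and substitute the series for u.
p(0) = 1
p′(0) = -1
p′′(0) = 2
p′′′(0) = -7
p^(4)(0) = 32
p^(5)(0) = -181
p^(6)(0) = 1232

77*v^6/45 - 181*v^5/120 + 4*v^4/3 - 7*v^3/6 + v^2 - v + 1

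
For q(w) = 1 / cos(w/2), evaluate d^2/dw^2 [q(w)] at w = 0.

Write the quotient as an unknown series and match coefficients against numerator = denominator · series.
The coefficient of w^2 in the expansion is 1/8, so q′′(0) = 2! * (1/8) = 1/4.

1/4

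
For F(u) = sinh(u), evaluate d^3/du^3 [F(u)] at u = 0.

Apply the Taylor formula c_k = f^(k)(a)/k!.
The coefficient of u^3 in the expansion is 1/6, so F′′′(0) = 3! * (1/6) = 1.

1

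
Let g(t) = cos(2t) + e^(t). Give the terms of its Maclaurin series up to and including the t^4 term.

Add the two expansions coefficient-wise.
[t^0] = 2;  [t^1] = 1;  [t^2] = -3/2;  [t^3] = 1/6;  [t^4] = 17/24.

17*t^4/24 + t^3/6 - 3*t^2/2 + t + 2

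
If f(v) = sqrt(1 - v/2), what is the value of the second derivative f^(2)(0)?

The coefficient of v^2 in the expansion is -1/32, so f′′(0) = 2! * (-1/32) = -1/16.

-1/16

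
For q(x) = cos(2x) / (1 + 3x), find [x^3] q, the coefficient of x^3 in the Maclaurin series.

-21

Expand each factor separately, then convolve coefficients.
q(0) = 1
q′(0) = -3
q′′(0) = 14
q′′′(0) = -126
So c_3 = q′′′(0)/3! = -21.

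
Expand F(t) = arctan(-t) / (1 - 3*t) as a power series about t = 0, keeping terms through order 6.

-1173*t^6/5 - 391*t^5/5 - 26*t^4 - 26*t^3/3 - 3*t^2 - t

Expand 1/(denominator) as a geometric series and multiply by the numerator's series.
F(0) = 0
F′(0) = -1
F′′(0) = -6
F′′′(0) = -52
F^(4)(0) = -624
F^(5)(0) = -9384
F^(6)(0) = -168912
The Taylor polynomial is Σ F^(k)(0)/k! · t^k.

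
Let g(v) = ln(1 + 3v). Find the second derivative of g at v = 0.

The coefficient of v^2 in the expansion is -9/2, so g′′(0) = 2! * (-9/2) = -9.

-9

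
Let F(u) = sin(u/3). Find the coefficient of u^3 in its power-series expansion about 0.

-1/162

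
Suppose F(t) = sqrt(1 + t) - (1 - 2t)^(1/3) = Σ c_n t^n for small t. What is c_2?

Expand each term separately and add.
So c_2 = F′′(0)/2! = 23/72.

23/72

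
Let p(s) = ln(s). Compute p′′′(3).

2/27

Compute the successive derivatives at the expansion point and divide by k!.
From the series, [(s - 3)^3] p = 1/81; multiply by 3! = 6 to get 2/27.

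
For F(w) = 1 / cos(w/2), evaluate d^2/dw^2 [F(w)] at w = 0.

1/4

Invert the denominator's series and multiply.
The coefficient of w^2 in the expansion is 1/8, so F′′(0) = 2! * (1/8) = 1/4.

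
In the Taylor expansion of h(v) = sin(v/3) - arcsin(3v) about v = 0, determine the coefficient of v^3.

Combine the two series term by term.
[v^0] = 0;  [v^1] = -8/3;  [v^2] = 0;  [v^3] = -365/81.

-365/81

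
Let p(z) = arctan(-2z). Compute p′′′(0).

16

Differentiate repeatedly and evaluate at the center.
From the series, [z^3] p = 8/3; multiply by 3! = 6 to get 16.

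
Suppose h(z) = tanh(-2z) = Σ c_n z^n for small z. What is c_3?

Differentiate repeatedly and evaluate at the center.
h(0) = 0
h′(0) = -2
h′′(0) = 0
h′′′(0) = 16
Then c_k = h^(k)(0)/k! gives each Taylor coefficient.

8/3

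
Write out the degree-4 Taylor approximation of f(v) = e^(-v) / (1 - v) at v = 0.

Expand 1/(denominator) as a geometric series and multiply by the numerator's series.

3*v^4/8 + v^3/3 + v^2/2 + 1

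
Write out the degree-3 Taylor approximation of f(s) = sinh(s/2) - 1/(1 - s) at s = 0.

Combine the two series term by term.
f(0) = -1
f′(0) = -1/2
f′′(0) = -2
f′′′(0) = -47/8
Dividing each by k! gives the coefficients c_0, ..., c_3.

-47*s^3/48 - s^2 - s/2 - 1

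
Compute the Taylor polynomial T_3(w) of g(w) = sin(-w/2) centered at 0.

w^3/48 - w/2

g(0) = 0
g′(0) = -1/2
g′′(0) = 0
g′′′(0) = 1/8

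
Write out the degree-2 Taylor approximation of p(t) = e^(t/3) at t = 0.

t^2/18 + t/3 + 1

p(0) = 1
p′(0) = 1/3
p′′(0) = 1/9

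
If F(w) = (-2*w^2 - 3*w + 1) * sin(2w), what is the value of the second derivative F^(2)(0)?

Multiply each power in the prefactor through the base expansion.
From the series, [w^2] F = -6; multiply by 2! = 2 to get -12.

-12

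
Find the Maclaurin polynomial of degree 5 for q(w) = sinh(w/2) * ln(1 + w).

-13*w^5/96 + 3*w^4/16 - w^3/4 + w^2/2

Multiply the two series term by term and collect like powers.
[w^0] = 0;  [w^1] = 0;  [w^2] = 1/2;  [w^3] = -1/4;  [w^4] = 3/16;  [w^5] = -13/96.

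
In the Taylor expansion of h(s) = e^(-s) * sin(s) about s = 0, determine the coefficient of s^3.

1/3

Multiply the two series term by term and collect like powers.
h(0) = 0
h′(0) = 1
h′′(0) = -2
h′′′(0) = 2
So c_3 = h′′′(0)/3! = 1/3.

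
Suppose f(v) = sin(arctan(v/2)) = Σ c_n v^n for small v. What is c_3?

Let u equal the inner series; expand the outer function in u and truncate.
So c_3 = f′′′(0)/3! = -1/16.

-1/16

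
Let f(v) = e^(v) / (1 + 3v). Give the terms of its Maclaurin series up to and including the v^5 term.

Take the Cauchy product of the two expansions.
[v^0] = 1;  [v^1] = -2;  [v^2] = 13/2;  [v^3] = -58/3;  [v^4] = 1393/24;  [v^5] = -10447/60.

-10447*v^5/60 + 1393*v^4/24 - 58*v^3/3 + 13*v^2/2 - 2*v + 1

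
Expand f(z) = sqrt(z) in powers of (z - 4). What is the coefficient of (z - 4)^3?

1/512

f(4) = 2
f′(4) = 1/4
f′′(4) = -1/32
f′′′(4) = 3/256
So c_3 = f′′′(4)/3! = 1/512.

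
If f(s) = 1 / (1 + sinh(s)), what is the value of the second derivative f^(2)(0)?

2

Expand as Σ (-1)^k u^k with u equal to the inner function's series.
The coefficient of s^2 in the expansion is 1, so f′′(0) = 2! * (1) = 2.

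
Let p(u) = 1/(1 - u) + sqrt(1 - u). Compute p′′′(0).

45/8

Expand each term separately and add.
From the series, [u^3] p = 15/16; multiply by 3! = 6 to get 45/8.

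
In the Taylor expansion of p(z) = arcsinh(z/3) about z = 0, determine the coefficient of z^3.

-1/162

Use the known series and substitute for the argument.
p(0) = 0
p′(0) = 1/3
p′′(0) = 0
p′′′(0) = -1/27
Then c_k = p^(k)(0)/k! gives each Taylor coefficient.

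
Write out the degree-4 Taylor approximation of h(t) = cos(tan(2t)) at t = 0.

-14*t^4/3 - 2*t^2 + 1

Substitute the inner expansion into the outer series and collect powers.
[t^0] = 1;  [t^1] = 0;  [t^2] = -2;  [t^3] = 0;  [t^4] = -14/3.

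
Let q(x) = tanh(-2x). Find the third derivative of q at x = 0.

Apply the Taylor formula c_k = f^(k)(a)/k!.
From the series, [x^3] q = 8/3; multiply by 3! = 6 to get 16.

16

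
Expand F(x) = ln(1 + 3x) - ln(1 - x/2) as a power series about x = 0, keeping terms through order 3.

217*x^3/24 - 35*x^2/8 + 7*x/2

Combine the two series term by term.
F(0) = 0
F′(0) = 7/2
F′′(0) = -35/4
F′′′(0) = 217/4
The Taylor polynomial is Σ F^(k)(0)/k! · x^k.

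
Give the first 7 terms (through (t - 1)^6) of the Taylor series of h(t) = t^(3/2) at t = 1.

Differentiate repeatedly and evaluate at the center.
[(t - 1)^0] = 1;  [(t - 1)^1] = 3/2;  [(t - 1)^2] = 3/8;  [(t - 1)^3] = -1/16;  [(t - 1)^4] = 3/128;  [(t - 1)^5] = -3/256;  [(t - 1)^6] = 7/1024.

7*(t - 1)^6/1024 - 3*(t - 1)^5/256 + 3*(t - 1)^4/128 - (t - 1)^3/16 + 3*(t - 1)^2/8 + 3*(t - 1)/2 + 1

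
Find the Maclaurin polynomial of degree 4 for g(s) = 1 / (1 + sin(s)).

Expand as Σ (-1)^k u^k with u equal to the inner function's series.
[s^0] = 1;  [s^1] = -1;  [s^2] = 1;  [s^3] = -5/6;  [s^4] = 2/3.

2*s^4/3 - 5*s^3/6 + s^2 - s + 1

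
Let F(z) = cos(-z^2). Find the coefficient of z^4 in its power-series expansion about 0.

[z^0] = 1;  [z^1] = 0;  [z^2] = 0;  [z^3] = 0;  [z^4] = -1/2.
So c_4 = F^(4)(0)/4! = -1/2.

-1/2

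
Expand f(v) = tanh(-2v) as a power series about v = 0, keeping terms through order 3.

8*v^3/3 - 2*v

Differentiate repeatedly and evaluate at the center.
[v^0] = 0;  [v^1] = -2;  [v^2] = 0;  [v^3] = 8/3.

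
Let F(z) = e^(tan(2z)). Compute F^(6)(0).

Plug the Maclaurin series of the inner function into that of the outer and collect terms.
From the series, [z^6] F = 236/15; multiply by 6! = 720 to get 11328.

11328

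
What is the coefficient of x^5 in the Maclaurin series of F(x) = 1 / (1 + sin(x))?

Write 1/(1+u) = 1 - u + u^2 - u^3 + ... and substitute the series for u.
F(0) = 1
F′(0) = -1
F′′(0) = 2
F′′′(0) = -5
F^(4)(0) = 16
F^(5)(0) = -61

-61/120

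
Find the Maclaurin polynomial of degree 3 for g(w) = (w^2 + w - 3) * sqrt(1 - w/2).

Shift and add copies of the series according to the polynomial's terms.
g(0) = -3
g′(0) = 7/4
g′′(0) = 27/16
g′′′(0) = -99/64
Then c_k = g^(k)(0)/k! gives each Taylor coefficient.

-33*w^3/128 + 27*w^2/32 + 7*w/4 - 3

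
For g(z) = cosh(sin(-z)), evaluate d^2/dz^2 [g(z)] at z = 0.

Let u equal the inner series; expand the outer function in u and truncate.
From the series, [z^2] g = 1/2; multiply by 2! = 2 to get 1.

1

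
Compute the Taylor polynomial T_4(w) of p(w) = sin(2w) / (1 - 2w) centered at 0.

40*w^4/3 + 20*w^3/3 + 4*w^2 + 2*w

Multiply the two series term by term and collect like powers.
p(0) = 0
p′(0) = 2
p′′(0) = 8
p′′′(0) = 40
p^(4)(0) = 320
The Taylor polynomial is Σ p^(k)(0)/k! · w^k.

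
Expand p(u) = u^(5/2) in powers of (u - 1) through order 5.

Use the known series and substitute for the argument.
p(1) = 1
p′(1) = 5/2
p′′(1) = 15/4
p′′′(1) = 15/8
p^(4)(1) = -15/16
p^(5)(1) = 45/32

3*(u - 1)^5/256 - 5*(u - 1)^4/128 + 5*(u - 1)^3/16 + 15*(u - 1)^2/8 + 5*(u - 1)/2 + 1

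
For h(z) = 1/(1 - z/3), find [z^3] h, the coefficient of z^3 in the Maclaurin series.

Differentiate repeatedly and evaluate at the center.
h(0) = 1
h′(0) = 1/3
h′′(0) = 2/9
h′′′(0) = 2/9
So c_3 = h′′′(0)/3! = 1/27.

1/27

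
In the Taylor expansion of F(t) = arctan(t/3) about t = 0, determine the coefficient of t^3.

-1/81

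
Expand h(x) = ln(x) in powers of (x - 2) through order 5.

(x - 2)^5/160 - (x - 2)^4/64 + (x - 2)^3/24 - (x - 2)^2/8 + (x - 2)/2 + ln(2)

Apply the Taylor formula c_k = f^(k)(a)/k!.
[(x - 2)^0] = ln(2);  [(x - 2)^1] = 1/2;  [(x - 2)^2] = -1/8;  [(x - 2)^3] = 1/24;  [(x - 2)^4] = -1/64;  [(x - 2)^5] = 1/160.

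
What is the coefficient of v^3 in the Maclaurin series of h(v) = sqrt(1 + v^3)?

Apply the Taylor formula c_k = f^(k)(a)/k!.

1/2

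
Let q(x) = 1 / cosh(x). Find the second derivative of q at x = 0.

-1

Divide the numerator series by the denominator series (power-series long division).
From the series, [x^2] q = -1/2; multiply by 2! = 2 to get -1.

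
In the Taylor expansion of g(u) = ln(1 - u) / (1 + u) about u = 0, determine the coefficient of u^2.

1/2

Expand each factor separately, then convolve coefficients.
g(0) = 0
g′(0) = -1
g′′(0) = 1
So c_2 = g′′(0)/2! = 1/2.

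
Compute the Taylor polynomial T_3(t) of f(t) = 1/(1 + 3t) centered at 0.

-27*t^3 + 9*t^2 - 3*t + 1

[t^0] = 1;  [t^1] = -3;  [t^2] = 9;  [t^3] = -27.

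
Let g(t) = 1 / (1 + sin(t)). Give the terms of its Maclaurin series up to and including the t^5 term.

Use the geometric series for the reciprocal, then substitute.
g(0) = 1
g′(0) = -1
g′′(0) = 2
g′′′(0) = -5
g^(4)(0) = 16
g^(5)(0) = -61

-61*t^5/120 + 2*t^4/3 - 5*t^3/6 + t^2 - t + 1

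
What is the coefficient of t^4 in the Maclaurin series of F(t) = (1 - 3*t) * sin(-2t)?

-4

Distribute the polynomial across the series and collect like powers.
[t^0] = 0;  [t^1] = -2;  [t^2] = 6;  [t^3] = 4/3;  [t^4] = -4.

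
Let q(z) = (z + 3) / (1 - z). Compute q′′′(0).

24

Shift and add copies of the series according to the polynomial's terms.
From the series, [z^3] q = 4; multiply by 3! = 6 to get 24.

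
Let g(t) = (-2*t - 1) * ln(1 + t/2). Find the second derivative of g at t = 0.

-7/4

Distribute the polynomial across the series and collect like powers.
The coefficient of t^2 in the expansion is -7/8, so g′′(0) = 2! * (-7/8) = -7/4.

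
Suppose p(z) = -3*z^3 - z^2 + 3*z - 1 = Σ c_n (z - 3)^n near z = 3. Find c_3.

-3

p(3) = -82
p′(3) = -84
p′′(3) = -56
p′′′(3) = -18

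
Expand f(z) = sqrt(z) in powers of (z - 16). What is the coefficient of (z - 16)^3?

Use the known series and substitute for the argument.
f(16) = 4
f′(16) = 1/8
f′′(16) = -1/256
f′′′(16) = 3/8192
Then c_k = f^(k)(16)/k! gives each Taylor coefficient.

1/16384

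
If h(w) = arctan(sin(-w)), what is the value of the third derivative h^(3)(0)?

3

Substitute the inner expansion into the outer series and collect powers.
From the series, [w^3] h = 1/2; multiply by 3! = 6 to get 3.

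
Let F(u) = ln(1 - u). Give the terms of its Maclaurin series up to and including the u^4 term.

-u^4/4 - u^3/3 - u^2/2 - u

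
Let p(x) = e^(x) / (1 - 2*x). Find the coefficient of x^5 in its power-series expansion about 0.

Multiply the numerator's expansion by the denominator's geometric series.
p(0) = 1
p′(0) = 3
p′′(0) = 13
p′′′(0) = 79
p^(4)(0) = 633
p^(5)(0) = 6331

6331/120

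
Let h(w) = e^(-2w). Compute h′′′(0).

The coefficient of w^3 in the expansion is -4/3, so h′′′(0) = 3! * (-4/3) = -8.

-8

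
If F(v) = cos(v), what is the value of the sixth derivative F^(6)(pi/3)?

Apply the Taylor formula c_k = f^(k)(a)/k!.
The coefficient of (v - pi/3)^6 in the expansion is -1/1440, so F^(6)(pi/3) = 6! * (-1/1440) = -1/2.

-1/2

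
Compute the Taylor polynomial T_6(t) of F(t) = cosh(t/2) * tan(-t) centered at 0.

Expand each factor separately, then convolve coefficients.

-341*t^5/1920 - 11*t^3/24 - t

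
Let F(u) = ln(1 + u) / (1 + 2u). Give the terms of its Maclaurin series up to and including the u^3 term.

Take the Cauchy product of the two expansions.
F(0) = 0
F′(0) = 1
F′′(0) = -5
F′′′(0) = 32
Then c_k = F^(k)(0)/k! gives each Taylor coefficient.

16*u^3/3 - 5*u^2/2 + u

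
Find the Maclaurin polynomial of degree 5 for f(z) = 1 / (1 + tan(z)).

Use the geometric series for the reciprocal, then substitute.
f(0) = 1
f′(0) = -1
f′′(0) = 2
f′′′(0) = -8
f^(4)(0) = 40
f^(5)(0) = -256
Dividing each by k! gives the coefficients c_0, ..., c_5.

-32*z^5/15 + 5*z^4/3 - 4*z^3/3 + z^2 - z + 1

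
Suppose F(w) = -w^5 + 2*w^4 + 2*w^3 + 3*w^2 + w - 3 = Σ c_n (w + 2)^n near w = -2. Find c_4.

Differentiate repeatedly and evaluate at the center.
F(-2) = 55
F′(-2) = -131
F′′(-2) = 238
F′′′(-2) = -324
F^(4)(-2) = 288
Dividing each by k! gives the coefficients c_0, ..., c_4.

12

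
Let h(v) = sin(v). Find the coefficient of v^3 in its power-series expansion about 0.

-1/6

Differentiate repeatedly and evaluate at the center.
h(0) = 0
h′(0) = 1
h′′(0) = 0
h′′′(0) = -1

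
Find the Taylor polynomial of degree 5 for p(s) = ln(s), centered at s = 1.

(s - 1)^5/5 - (s - 1)^4/4 + (s - 1)^3/3 - (s - 1)^2/2 + (s - 1)

Apply the Taylor formula c_k = f^(k)(a)/k!.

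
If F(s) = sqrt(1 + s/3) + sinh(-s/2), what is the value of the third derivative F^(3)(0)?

-1/9

Expand each term separately and add.
From the series, [s^3] F = -1/54; multiply by 3! = 6 to get -1/9.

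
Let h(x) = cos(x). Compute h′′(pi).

Use the known series and substitute for the argument.
From the series, [(x - pi)^2] h = 1/2; multiply by 2! = 2 to get 1.

1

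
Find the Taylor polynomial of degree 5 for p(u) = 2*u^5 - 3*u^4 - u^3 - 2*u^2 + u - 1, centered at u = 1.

p(1) = -4
p′(1) = -8
p′′(1) = -6
p′′′(1) = 42
p^(4)(1) = 168
p^(5)(1) = 240

2*(u - 1)^5 + 7*(u - 1)^4 + 7*(u - 1)^3 - 3*(u - 1)^2 - 8*(u - 1) - 4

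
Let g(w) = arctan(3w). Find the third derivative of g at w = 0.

The coefficient of w^3 in the expansion is -9, so g′′′(0) = 3! * (-9) = -54.

-54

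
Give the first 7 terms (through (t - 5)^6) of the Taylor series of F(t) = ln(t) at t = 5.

-(t - 5)^6/93750 + (t - 5)^5/15625 - (t - 5)^4/2500 + (t - 5)^3/375 - (t - 5)^2/50 + (t - 5)/5 + ln(5)

Differentiate repeatedly and evaluate at the center.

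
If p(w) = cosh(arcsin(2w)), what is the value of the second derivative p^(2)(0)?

Let u equal the inner series; expand the outer function in u and truncate.
The coefficient of w^2 in the expansion is 2, so p′′(0) = 2! * (2) = 4.

4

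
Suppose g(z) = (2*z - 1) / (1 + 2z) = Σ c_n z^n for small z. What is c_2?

-8

Distribute the polynomial across the series and collect like powers.
g(0) = -1
g′(0) = 4
g′′(0) = -16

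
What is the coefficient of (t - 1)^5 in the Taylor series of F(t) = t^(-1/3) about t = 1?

-91/729

F(1) = 1
F′(1) = -1/3
F′′(1) = 4/9
F′′′(1) = -28/27
F^(4)(1) = 280/81
F^(5)(1) = -3640/243
So c_5 = F^(5)(1)/5! = -91/729.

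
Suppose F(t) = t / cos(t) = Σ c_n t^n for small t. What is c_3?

Write the quotient as an unknown series and match coefficients against numerator = denominator · series.
[t^0] = 0;  [t^1] = 1;  [t^2] = 0;  [t^3] = 1/2.
So c_3 = F′′′(0)/3! = 1/2.

1/2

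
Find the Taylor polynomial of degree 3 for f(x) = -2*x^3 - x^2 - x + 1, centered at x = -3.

-2*(x + 3)^3 + 17*(x + 3)^2 - 49*(x + 3) + 49

[(x + 3)^0] = 49;  [(x + 3)^1] = -49;  [(x + 3)^2] = 17;  [(x + 3)^3] = -2.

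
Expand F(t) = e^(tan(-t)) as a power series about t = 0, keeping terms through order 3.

-t^3/2 + t^2/2 - t + 1

Substitute the inner expansion into the outer series and collect powers.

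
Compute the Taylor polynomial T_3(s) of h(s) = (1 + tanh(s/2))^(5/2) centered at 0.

-25*s^3/384 + 15*s^2/32 + 5*s/4 + 1

Compose series: expand the inner function first, then feed it into the outer expansion.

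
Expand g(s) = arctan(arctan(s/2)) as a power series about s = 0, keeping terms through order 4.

-s^3/12 + s/2

Plug the Maclaurin series of the inner function into that of the outer and collect terms.
g(0) = 0
g′(0) = 1/2
g′′(0) = 0
g′′′(0) = -1/2
g^(4)(0) = 0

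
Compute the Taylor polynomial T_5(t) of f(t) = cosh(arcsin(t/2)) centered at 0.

5*t^4/384 + t^2/8 + 1

Substitute the inner expansion into the outer series and collect powers.
[t^0] = 1;  [t^1] = 0;  [t^2] = 1/8;  [t^3] = 0;  [t^4] = 5/384;  [t^5] = 0.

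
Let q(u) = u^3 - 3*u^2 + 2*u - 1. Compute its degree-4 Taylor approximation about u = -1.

(u + 1)^3 - 6*(u + 1)^2 + 11*(u + 1) - 7

Use the known series and substitute for the argument.
q(-1) = -7
q′(-1) = 11
q′′(-1) = -12
q′′′(-1) = 6
q^(4)(-1) = 0
Dividing each by k! gives the coefficients c_0, ..., c_4.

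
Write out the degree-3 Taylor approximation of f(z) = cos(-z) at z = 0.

1 - z^2/2

f(0) = 1
f′(0) = 0
f′′(0) = -1
f′′′(0) = 0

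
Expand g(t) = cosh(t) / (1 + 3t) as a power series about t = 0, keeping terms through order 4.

2053*t^4/24 - 57*t^3/2 + 19*t^2/2 - 3*t + 1

Write out both Maclaurin series and multiply, keeping only the needed powers.
g(0) = 1
g′(0) = -3
g′′(0) = 19
g′′′(0) = -171
g^(4)(0) = 2053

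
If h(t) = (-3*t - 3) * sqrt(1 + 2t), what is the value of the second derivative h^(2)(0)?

-3

Multiply each power in the prefactor through the base expansion.
From the series, [t^2] h = -3/2; multiply by 2! = 2 to get -3.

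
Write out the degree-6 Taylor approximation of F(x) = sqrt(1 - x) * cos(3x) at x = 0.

Expand each factor separately, then convolve coefficients.

-6549*x^6/5120 - 367*x^5/256 + 499*x^4/128 + 35*x^3/16 - 37*x^2/8 - x/2 + 1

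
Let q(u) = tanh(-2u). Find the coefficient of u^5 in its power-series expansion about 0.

Use the known series and substitute for the argument.
q(0) = 0
q′(0) = -2
q′′(0) = 0
q′′′(0) = 16
q^(4)(0) = 0
q^(5)(0) = -512

-64/15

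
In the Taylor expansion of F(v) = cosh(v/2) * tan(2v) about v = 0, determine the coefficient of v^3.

35/12

Take the Cauchy product of the two expansions.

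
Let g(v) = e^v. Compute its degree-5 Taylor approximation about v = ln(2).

(v - ln(2))^5/60 + (v - ln(2))^4/12 + (v - ln(2))^3/3 + (v - ln(2))^2 + 2*(v - ln(2)) + 2

[(v - ln(2))^0] = 2;  [(v - ln(2))^1] = 2;  [(v - ln(2))^2] = 1;  [(v - ln(2))^3] = 1/3;  [(v - ln(2))^4] = 1/12;  [(v - ln(2))^5] = 1/60.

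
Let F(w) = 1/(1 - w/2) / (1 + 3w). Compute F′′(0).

Take the Cauchy product of the two expansions.
The coefficient of w^2 in the expansion is 31/4, so F′′(0) = 2! * (31/4) = 31/2.

31/2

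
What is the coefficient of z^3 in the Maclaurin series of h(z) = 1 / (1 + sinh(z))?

-7/6

Write 1/(1+u) = 1 - u + u^2 - u^3 + ... and substitute the series for u.
So c_3 = h′′′(0)/3! = -7/6.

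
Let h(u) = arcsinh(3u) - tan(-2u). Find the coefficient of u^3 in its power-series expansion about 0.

-11/6

Add the two expansions coefficient-wise.
h(0) = 0
h′(0) = 5
h′′(0) = 0
h′′′(0) = -11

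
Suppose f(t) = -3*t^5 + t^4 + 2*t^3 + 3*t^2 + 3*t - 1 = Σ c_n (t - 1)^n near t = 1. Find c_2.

-15

f(1) = 5
f′(1) = 4
f′′(1) = -30
So c_2 = f′′(1)/2! = -15.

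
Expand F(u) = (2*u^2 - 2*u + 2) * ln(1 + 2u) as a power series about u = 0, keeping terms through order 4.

Distribute the polynomial across the series and collect like powers.
[u^0] = 0;  [u^1] = 4;  [u^2] = -8;  [u^3] = 40/3;  [u^4] = -52/3.

-52*u^4/3 + 40*u^3/3 - 8*u^2 + 4*u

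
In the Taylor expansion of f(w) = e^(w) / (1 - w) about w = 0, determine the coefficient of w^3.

8/3

Write out both Maclaurin series and multiply, keeping only the needed powers.
f(0) = 1
f′(0) = 2
f′′(0) = 5
f′′′(0) = 16
So c_3 = f′′′(0)/3! = 8/3.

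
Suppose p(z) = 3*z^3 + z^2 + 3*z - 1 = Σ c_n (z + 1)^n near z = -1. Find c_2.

-8

p(-1) = -6
p′(-1) = 10
p′′(-1) = -16
Then c_k = p^(k)(-1)/k! gives each Taylor coefficient.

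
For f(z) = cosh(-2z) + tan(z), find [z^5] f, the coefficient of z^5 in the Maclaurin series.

Combine the two series term by term.
So c_5 = f^(5)(0)/5! = 2/15.

2/15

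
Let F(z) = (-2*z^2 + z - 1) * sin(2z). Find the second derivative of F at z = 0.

4

Shift and add copies of the series according to the polynomial's terms.
The coefficient of z^2 in the expansion is 2, so F′′(0) = 2! * (2) = 4.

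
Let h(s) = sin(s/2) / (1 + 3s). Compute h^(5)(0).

154801/32

Take the Cauchy product of the two expansions.
The coefficient of s^5 in the expansion is 154801/3840, so h^(5)(0) = 5! * (154801/3840) = 154801/32.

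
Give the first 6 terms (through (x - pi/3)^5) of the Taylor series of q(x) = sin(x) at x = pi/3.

(x - pi/3)^5/240 + sqrt(3)*(x - pi/3)^4/48 - (x - pi/3)^3/12 - sqrt(3)*(x - pi/3)^2/4 + (x - pi/3)/2 + sqrt(3)/2

Compute the successive derivatives at the expansion point and divide by k!.
[(x - pi/3)^0] = sqrt(3)/2;  [(x - pi/3)^1] = 1/2;  [(x - pi/3)^2] = -sqrt(3)/4;  [(x - pi/3)^3] = -1/12;  [(x - pi/3)^4] = sqrt(3)/48;  [(x - pi/3)^5] = 1/240.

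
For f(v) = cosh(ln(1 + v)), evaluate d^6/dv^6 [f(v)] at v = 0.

360

Plug the Maclaurin series of the inner function into that of the outer and collect terms.
The coefficient of v^6 in the expansion is 1/2, so f^(6)(0) = 6! * (1/2) = 360.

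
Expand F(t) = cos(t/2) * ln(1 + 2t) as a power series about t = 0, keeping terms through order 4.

Write out both Maclaurin series and multiply, keeping only the needed powers.
F(0) = 0
F′(0) = 2
F′′(0) = -4
F′′′(0) = 29/2
F^(4)(0) = -90

-15*t^4/4 + 29*t^3/12 - 2*t^2 + 2*t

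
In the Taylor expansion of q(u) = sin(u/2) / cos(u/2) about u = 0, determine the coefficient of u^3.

Invert the denominator's series and multiply.
q(0) = 0
q′(0) = 1/2
q′′(0) = 0
q′′′(0) = 1/4
Dividing each by k! gives the coefficients c_0, ..., c_3.

1/24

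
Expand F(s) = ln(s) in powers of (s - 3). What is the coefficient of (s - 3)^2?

c_2 = F′′(3)/2! = -1/18.

-1/18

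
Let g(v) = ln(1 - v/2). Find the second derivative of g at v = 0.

The coefficient of v^2 in the expansion is -1/8, so g′′(0) = 2! * (-1/8) = -1/4.

-1/4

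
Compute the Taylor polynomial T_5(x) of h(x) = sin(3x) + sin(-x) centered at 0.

121*x^5/60 - 13*x^3/3 + 2*x

Combine the two series term by term.
h(0) = 0
h′(0) = 2
h′′(0) = 0
h′′′(0) = -26
h^(4)(0) = 0
h^(5)(0) = 242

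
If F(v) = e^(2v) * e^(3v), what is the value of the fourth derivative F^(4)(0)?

625

Take the Cauchy product of the two expansions.
From the series, [v^4] F = 625/24; multiply by 4! = 24 to get 625.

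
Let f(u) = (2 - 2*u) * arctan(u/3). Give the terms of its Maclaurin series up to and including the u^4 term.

2*u^4/81 - 2*u^3/81 - 2*u^2/3 + 2*u/3

Shift and add copies of the series according to the polynomial's terms.
f(0) = 0
f′(0) = 2/3
f′′(0) = -4/3
f′′′(0) = -4/27
f^(4)(0) = 16/27
Dividing each by k! gives the coefficients c_0, ..., c_4.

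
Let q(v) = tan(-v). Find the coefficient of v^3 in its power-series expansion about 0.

-1/3

Apply the Taylor formula c_k = f^(k)(a)/k!.
q(0) = 0
q′(0) = -1
q′′(0) = 0
q′′′(0) = -2
So c_3 = q′′′(0)/3! = -1/3.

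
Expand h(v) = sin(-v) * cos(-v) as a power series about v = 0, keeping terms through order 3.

2*v^3/3 - v

Expand each factor separately, then convolve coefficients.
h(0) = 0
h′(0) = -1
h′′(0) = 0
h′′′(0) = 4
The Taylor polynomial is Σ h^(k)(0)/k! · v^k.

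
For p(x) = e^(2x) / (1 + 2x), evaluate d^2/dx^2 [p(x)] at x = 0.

Expand each factor separately, then convolve coefficients.
The coefficient of x^2 in the expansion is 2, so p′′(0) = 2! * (2) = 4.

4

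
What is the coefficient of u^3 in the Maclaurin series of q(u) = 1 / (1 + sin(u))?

-5/6

Use the geometric series for the reciprocal, then substitute.
So c_3 = q′′′(0)/3! = -5/6.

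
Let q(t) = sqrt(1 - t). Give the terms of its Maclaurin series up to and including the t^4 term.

-5*t^4/128 - t^3/16 - t^2/8 - t/2 + 1

Compute the successive derivatives at the expansion point and divide by k!.
[t^0] = 1;  [t^1] = -1/2;  [t^2] = -1/8;  [t^3] = -1/16;  [t^4] = -5/128.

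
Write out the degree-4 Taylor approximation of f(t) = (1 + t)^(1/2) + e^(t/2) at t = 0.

Combine the two series term by term.

-7*t^4/192 + t^3/12 + t + 2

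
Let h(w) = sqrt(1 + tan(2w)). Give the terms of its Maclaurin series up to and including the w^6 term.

-5521*w^6/720 + 601*w^5/120 - 47*w^4/24 + 11*w^3/6 - w^2/2 + w + 1

Compose series: expand the inner function first, then feed it into the outer expansion.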